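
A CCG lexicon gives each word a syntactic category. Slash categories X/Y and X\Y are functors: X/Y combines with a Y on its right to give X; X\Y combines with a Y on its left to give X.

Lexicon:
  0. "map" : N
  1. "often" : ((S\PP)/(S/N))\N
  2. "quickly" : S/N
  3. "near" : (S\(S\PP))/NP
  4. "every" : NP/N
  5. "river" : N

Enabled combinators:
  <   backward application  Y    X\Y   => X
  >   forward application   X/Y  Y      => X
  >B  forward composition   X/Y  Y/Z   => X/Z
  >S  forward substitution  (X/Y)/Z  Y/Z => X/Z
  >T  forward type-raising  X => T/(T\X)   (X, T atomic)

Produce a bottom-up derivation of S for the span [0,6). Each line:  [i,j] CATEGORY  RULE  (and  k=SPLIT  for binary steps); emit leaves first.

[0,6] S   <
  [0,3] S\PP   >
    [0,2] (S\PP)/(S/N)   <
      [0,1] "map" : N
      [1,2] "often" : ((S\PP)/(S/N))\N
    [2,3] "quickly" : S/N
  [3,6] S\(S\PP)   >
    [3,4] "near" : (S\(S\PP))/NP
    [4,6] NP   >
      [4,5] "every" : NP/N
      [5,6] "river" : N

[0,1] N  lex  "map"
[1,2] ((S\PP)/(S/N))\N  lex  "often"
[0,2] (S\PP)/(S/N)  <  k=1
[2,3] S/N  lex  "quickly"
[0,3] S\PP  >  k=2
[3,4] (S\(S\PP))/NP  lex  "near"
[4,5] NP/N  lex  "every"
[5,6] N  lex  "river"
[4,6] NP  >  k=5
[3,6] S\(S\PP)  >  k=4
[0,6] S  <  k=3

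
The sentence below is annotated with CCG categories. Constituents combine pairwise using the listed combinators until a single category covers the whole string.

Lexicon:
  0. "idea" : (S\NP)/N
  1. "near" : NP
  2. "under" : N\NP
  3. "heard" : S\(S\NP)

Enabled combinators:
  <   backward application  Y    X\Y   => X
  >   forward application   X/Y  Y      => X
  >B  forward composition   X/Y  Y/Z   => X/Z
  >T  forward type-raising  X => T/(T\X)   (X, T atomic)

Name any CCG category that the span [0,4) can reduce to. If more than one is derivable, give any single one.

[0,4] S   <
  [0,3] S\NP   >
    [0,1] "idea" : (S\NP)/N
    [1,3] N   >
      [1,2] N/(N\NP)   >T
        [1,2] "near" : NP
      [2,3] "under" : N\NP
  [3,4] "heard" : S\(S\NP)

S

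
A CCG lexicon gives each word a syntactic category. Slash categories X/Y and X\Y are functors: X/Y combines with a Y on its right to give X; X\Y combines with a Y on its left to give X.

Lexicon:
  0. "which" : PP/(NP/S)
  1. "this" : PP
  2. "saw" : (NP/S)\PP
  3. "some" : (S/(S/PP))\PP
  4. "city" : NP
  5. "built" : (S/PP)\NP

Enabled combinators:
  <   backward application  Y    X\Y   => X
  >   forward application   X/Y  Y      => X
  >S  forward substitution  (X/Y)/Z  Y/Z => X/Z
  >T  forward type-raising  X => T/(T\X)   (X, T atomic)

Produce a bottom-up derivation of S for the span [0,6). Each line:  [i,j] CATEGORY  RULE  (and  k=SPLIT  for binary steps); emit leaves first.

[0,6] S   >
  [0,4] S/(S/PP)   <
    [0,3] PP   >
      [0,1] "which" : PP/(NP/S)
      [1,3] NP/S   <
        [1,2] "this" : PP
        [2,3] "saw" : (NP/S)\PP
    [3,4] "some" : (S/(S/PP))\PP
  [4,6] S/PP   <
    [4,5] "city" : NP
    [5,6] "built" : (S/PP)\NP

[0,1] PP/(NP/S)  lex  "which"
[1,2] PP  lex  "this"
[2,3] (NP/S)\PP  lex  "saw"
[1,3] NP/S  <  k=2
[0,3] PP  >  k=1
[3,4] (S/(S/PP))\PP  lex  "some"
[0,4] S/(S/PP)  <  k=3
[4,5] NP  lex  "city"
[5,6] (S/PP)\NP  lex  "built"
[4,6] S/PP  <  k=5
[0,6] S  >  k=4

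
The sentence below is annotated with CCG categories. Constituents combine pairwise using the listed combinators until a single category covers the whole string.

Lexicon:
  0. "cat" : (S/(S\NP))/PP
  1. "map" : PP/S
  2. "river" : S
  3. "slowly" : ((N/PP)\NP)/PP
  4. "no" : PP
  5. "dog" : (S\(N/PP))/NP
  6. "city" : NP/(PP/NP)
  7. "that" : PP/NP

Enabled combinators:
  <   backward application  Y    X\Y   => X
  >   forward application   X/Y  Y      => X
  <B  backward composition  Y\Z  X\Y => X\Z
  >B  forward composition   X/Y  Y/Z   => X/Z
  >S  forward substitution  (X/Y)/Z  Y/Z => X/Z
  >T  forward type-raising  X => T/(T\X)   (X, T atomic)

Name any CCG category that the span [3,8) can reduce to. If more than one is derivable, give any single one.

S\NP

[0,8] S   >
  [0,3] S/(S\NP)   >
    [0,1] "cat" : (S/(S\NP))/PP
    [1,3] PP   >
      [1,2] "map" : PP/S
      [2,3] "river" : S
  [3,8] S\NP   <B
    [3,5] (N/PP)\NP   >
      [3,4] "slowly" : ((N/PP)\NP)/PP
      [4,5] "no" : PP
    [5,8] S\(N/PP)   >
      [5,6] "dog" : (S\(N/PP))/NP
      [6,8] NP   >
        [6,7] "city" : NP/(PP/NP)
        [7,8] "that" : PP/NP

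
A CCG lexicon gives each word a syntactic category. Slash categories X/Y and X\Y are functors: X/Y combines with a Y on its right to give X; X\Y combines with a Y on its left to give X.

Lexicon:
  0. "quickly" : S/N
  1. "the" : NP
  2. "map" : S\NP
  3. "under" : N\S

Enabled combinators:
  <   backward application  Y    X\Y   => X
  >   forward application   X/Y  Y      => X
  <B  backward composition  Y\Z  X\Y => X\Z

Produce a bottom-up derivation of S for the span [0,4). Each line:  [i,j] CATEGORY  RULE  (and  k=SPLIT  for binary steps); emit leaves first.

[0,4] S   >
  [0,1] "quickly" : S/N
  [1,4] N   <
    [1,3] S   <
      [1,2] "the" : NP
      [2,3] "map" : S\NP
    [3,4] "under" : N\S

[0,1] S/N  lex  "quickly"
[1,2] NP  lex  "the"
[2,3] S\NP  lex  "map"
[1,3] S  <  k=2
[3,4] N\S  lex  "under"
[1,4] N  <  k=3
[0,4] S  >  k=1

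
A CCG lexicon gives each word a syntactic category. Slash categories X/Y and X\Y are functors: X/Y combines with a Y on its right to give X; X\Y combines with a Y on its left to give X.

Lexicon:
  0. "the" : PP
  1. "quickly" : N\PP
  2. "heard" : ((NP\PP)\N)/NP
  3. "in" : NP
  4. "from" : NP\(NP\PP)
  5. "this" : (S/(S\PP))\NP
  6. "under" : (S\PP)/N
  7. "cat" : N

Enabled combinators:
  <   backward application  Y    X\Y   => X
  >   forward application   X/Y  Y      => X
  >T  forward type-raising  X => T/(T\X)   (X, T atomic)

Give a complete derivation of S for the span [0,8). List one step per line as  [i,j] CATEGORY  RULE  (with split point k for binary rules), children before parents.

[0,1] PP  lex  "the"
[0,1] N/(N\PP)  >T
[1,2] N\PP  lex  "quickly"
[0,2] N  >  k=1
[2,3] ((NP\PP)\N)/NP  lex  "heard"
[3,4] NP  lex  "in"
[2,4] (NP\PP)\N  >  k=3
[0,4] NP\PP  <  k=2
[4,5] NP\(NP\PP)  lex  "from"
[0,5] NP  <  k=4
[5,6] (S/(S\PP))\NP  lex  "this"
[0,6] S/(S\PP)  <  k=5
[6,7] (S\PP)/N  lex  "under"
[7,8] N  lex  "cat"
[6,8] S\PP  >  k=7
[0,8] S  >  k=6

[0,8] S   >
  [0,6] S/(S\PP)   <
    [0,5] NP   <
      [0,4] NP\PP   <
        [0,2] N   >
          [0,1] N/(N\PP)   >T
            [0,1] "the" : PP
          [1,2] "quickly" : N\PP
        [2,4] (NP\PP)\N   >
          [2,3] "heard" : ((NP\PP)\N)/NP
          [3,4] "in" : NP
      [4,5] "from" : NP\(NP\PP)
    [5,6] "this" : (S/(S\PP))\NP
  [6,8] S\PP   >
    [6,7] "under" : (S\PP)/N
    [7,8] "cat" : N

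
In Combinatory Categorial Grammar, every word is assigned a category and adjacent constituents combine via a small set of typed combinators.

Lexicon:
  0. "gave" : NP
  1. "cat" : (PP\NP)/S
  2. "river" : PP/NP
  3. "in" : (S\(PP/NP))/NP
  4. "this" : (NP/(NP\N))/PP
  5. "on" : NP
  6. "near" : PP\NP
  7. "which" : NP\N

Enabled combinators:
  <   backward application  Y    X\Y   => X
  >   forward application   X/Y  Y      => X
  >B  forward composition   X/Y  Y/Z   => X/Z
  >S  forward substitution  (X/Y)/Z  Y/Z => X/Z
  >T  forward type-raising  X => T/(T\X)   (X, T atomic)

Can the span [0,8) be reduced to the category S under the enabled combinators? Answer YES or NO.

NP (PP\NP)/S PP/NP (S\(PP/NP))/NP (NP/(NP\N))/PP NP PP\NP NP\N
CKY chart[0,8] = {N/(N\PP), NP/(NP\PP), PP, PP/(PP\PP), PP/(S\S), S/(S\PP)}; S ∉ chart

NO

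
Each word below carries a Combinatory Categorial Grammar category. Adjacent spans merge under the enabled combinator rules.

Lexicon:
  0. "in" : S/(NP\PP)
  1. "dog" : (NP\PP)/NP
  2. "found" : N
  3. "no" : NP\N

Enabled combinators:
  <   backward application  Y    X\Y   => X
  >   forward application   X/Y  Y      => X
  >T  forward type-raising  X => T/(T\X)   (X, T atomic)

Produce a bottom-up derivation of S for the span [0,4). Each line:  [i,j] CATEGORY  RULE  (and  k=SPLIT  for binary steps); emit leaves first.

[0,4] S   >
  [0,1] "in" : S/(NP\PP)
  [1,4] NP\PP   >
    [1,2] "dog" : (NP\PP)/NP
    [2,4] NP   <
      [2,3] "found" : N
      [3,4] "no" : NP\N

[0,1] S/(NP\PP)  lex  "in"
[1,2] (NP\PP)/NP  lex  "dog"
[2,3] N  lex  "found"
[3,4] NP\N  lex  "no"
[2,4] NP  <  k=3
[1,4] NP\PP  >  k=2
[0,4] S  >  k=1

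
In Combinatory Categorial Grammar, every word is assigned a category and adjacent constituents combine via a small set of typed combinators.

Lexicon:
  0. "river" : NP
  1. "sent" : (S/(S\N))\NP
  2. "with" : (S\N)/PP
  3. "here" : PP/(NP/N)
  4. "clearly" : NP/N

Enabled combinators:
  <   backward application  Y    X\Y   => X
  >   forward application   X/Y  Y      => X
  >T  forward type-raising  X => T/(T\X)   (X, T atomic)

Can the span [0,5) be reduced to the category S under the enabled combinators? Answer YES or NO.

YES

[0,5] S   >
  [0,2] S/(S\N)   <
    [0,1] "river" : NP
    [1,2] "sent" : (S/(S\N))\NP
  [2,5] S\N   >
    [2,3] "with" : (S\N)/PP
    [3,5] PP   >
      [3,4] "here" : PP/(NP/N)
      [4,5] "clearly" : NP/N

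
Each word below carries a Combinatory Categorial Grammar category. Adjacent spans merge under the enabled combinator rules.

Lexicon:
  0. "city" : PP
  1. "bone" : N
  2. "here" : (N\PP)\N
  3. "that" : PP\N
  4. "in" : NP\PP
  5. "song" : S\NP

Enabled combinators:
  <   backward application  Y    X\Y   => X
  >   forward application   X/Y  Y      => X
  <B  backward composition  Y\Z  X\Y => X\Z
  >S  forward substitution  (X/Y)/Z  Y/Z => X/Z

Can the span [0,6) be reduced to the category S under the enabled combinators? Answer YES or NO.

YES

[0,6] S   <
  [0,1] "city" : PP
  [1,6] S\PP   <B
    [1,3] N\PP   <
      [1,2] "bone" : N
      [2,3] "here" : (N\PP)\N
    [3,6] S\N   <B
      [3,4] "that" : PP\N
      [4,6] S\PP   <B
        [4,5] "in" : NP\PP
        [5,6] "song" : S\NP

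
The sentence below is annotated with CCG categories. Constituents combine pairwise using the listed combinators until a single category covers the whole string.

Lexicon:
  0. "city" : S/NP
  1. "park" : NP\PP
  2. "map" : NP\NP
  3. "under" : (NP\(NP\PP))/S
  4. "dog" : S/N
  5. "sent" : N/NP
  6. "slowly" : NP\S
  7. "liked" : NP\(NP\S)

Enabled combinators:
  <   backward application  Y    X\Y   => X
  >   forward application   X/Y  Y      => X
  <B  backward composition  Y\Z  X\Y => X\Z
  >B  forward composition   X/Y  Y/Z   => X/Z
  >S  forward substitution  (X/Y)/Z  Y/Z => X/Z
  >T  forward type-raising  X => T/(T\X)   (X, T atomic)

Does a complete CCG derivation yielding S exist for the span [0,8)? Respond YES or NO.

[0,8] S   >
  [0,1] "city" : S/NP
  [1,8] NP   <
    [1,3] NP\PP   <B
      [1,2] "park" : NP\PP
      [2,3] "map" : NP\NP
    [3,8] NP\(NP\PP)   >
      [3,4] "under" : (NP\(NP\PP))/S
      [4,8] S   >
        [4,5] "dog" : S/N
        [5,8] N   >
          [5,6] "sent" : N/NP
          [6,8] NP   <
            [6,7] "slowly" : NP\S
            [7,8] "liked" : NP\(NP\S)

YES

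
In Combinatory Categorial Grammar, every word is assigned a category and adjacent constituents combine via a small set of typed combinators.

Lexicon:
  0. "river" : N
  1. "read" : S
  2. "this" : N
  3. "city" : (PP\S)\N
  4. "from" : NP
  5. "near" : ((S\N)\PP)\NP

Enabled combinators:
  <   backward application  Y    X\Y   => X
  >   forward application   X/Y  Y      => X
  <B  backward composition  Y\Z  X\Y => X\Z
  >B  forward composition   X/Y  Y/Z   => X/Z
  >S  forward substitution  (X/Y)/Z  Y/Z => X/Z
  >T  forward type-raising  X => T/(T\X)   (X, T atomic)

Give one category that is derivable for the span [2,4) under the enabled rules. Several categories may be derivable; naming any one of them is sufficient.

[0,6] S   >
  [0,1] S/(S\N)   >T
    [0,1] "river" : N
  [1,6] S\N   <
    [1,4] PP   <
      [1,2] "read" : S
      [2,4] PP\S   <
        [2,3] "this" : N
        [3,4] "city" : (PP\S)\N
    [4,6] (S\N)\PP   <
      [4,5] "from" : NP
      [5,6] "near" : ((S\N)\PP)\NP

PP\S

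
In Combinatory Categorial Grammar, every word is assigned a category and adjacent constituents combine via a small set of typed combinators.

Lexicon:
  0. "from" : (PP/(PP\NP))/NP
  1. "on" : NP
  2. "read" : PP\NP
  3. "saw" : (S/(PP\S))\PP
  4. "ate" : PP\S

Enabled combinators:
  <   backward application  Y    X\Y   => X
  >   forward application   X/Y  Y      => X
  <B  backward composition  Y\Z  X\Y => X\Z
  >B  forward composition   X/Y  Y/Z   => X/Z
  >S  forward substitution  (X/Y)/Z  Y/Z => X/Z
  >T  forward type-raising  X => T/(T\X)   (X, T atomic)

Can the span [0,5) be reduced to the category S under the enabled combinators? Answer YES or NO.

[0,5] S   >
  [0,4] S/(PP\S)   <
    [0,3] PP   >
      [0,2] PP/(PP\NP)   >
        [0,1] "from" : (PP/(PP\NP))/NP
        [1,2] "on" : NP
      [2,3] "read" : PP\NP
    [3,4] "saw" : (S/(PP\S))\PP
  [4,5] "ate" : PP\S

YES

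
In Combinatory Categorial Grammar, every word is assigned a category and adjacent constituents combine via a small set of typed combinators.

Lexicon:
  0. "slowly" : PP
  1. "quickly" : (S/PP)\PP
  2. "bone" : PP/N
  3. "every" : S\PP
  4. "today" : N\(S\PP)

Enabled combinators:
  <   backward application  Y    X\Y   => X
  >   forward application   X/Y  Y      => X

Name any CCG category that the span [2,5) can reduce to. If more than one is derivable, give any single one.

[0,5] S   >
  [0,2] S/PP   <
    [0,1] "slowly" : PP
    [1,2] "quickly" : (S/PP)\PP
  [2,5] PP   >
    [2,3] "bone" : PP/N
    [3,5] N   <
      [3,4] "every" : S\PP
      [4,5] "today" : N\(S\PP)

PP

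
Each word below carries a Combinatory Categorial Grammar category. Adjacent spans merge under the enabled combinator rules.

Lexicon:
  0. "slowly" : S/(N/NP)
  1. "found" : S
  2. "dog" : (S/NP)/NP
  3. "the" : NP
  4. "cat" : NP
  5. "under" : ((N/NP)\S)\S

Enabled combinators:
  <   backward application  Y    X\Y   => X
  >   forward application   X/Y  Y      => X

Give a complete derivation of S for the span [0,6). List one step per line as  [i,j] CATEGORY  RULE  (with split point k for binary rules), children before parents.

[0,6] S   >
  [0,1] "slowly" : S/(N/NP)
  [1,6] N/NP   <
    [1,2] "found" : S
    [2,6] (N/NP)\S   <
      [2,5] S   >
        [2,4] S/NP   >
          [2,3] "dog" : (S/NP)/NP
          [3,4] "the" : NP
        [4,5] "cat" : NP
      [5,6] "under" : ((N/NP)\S)\S

[0,1] S/(N/NP)  lex  "slowly"
[1,2] S  lex  "found"
[2,3] (S/NP)/NP  lex  "dog"
[3,4] NP  lex  "the"
[2,4] S/NP  >  k=3
[4,5] NP  lex  "cat"
[2,5] S  >  k=4
[5,6] ((N/NP)\S)\S  lex  "under"
[2,6] (N/NP)\S  <  k=5
[1,6] N/NP  <  k=2
[0,6] S  >  k=1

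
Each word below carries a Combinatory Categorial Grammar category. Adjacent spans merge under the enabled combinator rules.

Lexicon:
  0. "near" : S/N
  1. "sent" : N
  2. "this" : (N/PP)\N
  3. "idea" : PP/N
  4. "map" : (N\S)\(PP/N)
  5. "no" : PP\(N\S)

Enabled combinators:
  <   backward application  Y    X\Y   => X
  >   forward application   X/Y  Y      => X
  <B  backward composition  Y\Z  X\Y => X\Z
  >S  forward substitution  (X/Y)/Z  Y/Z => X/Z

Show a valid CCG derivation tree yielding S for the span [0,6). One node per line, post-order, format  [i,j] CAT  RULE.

[0,1] S/N  lex  "near"
[1,2] N  lex  "sent"
[2,3] (N/PP)\N  lex  "this"
[1,3] N/PP  <  k=2
[3,4] PP/N  lex  "idea"
[4,5] (N\S)\(PP/N)  lex  "map"
[3,5] N\S  <  k=4
[5,6] PP\(N\S)  lex  "no"
[3,6] PP  <  k=5
[1,6] N  >  k=3
[0,6] S  >  k=1

[0,6] S   >
  [0,1] "near" : S/N
  [1,6] N   >
    [1,3] N/PP   <
      [1,2] "sent" : N
      [2,3] "this" : (N/PP)\N
    [3,6] PP   <
      [3,5] N\S   <
        [3,4] "idea" : PP/N
        [4,5] "map" : (N\S)\(PP/N)
      [5,6] "no" : PP\(N\S)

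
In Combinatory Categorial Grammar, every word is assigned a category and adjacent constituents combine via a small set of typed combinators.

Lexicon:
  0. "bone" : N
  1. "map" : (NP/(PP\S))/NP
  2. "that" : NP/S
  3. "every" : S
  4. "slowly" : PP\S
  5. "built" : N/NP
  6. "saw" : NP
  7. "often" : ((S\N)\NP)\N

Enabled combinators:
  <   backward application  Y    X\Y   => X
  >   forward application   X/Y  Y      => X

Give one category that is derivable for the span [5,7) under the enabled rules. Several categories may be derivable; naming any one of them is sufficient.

[0,8] S   <
  [0,1] "bone" : N
  [1,8] S\N   <
    [1,5] NP   >
      [1,4] NP/(PP\S)   >
        [1,2] "map" : (NP/(PP\S))/NP
        [2,4] NP   >
          [2,3] "that" : NP/S
          [3,4] "every" : S
      [4,5] "slowly" : PP\S
    [5,8] (S\N)\NP   <
      [5,7] N   >
        [5,6] "built" : N/NP
        [6,7] "saw" : NP
      [7,8] "often" : ((S\N)\NP)\N

N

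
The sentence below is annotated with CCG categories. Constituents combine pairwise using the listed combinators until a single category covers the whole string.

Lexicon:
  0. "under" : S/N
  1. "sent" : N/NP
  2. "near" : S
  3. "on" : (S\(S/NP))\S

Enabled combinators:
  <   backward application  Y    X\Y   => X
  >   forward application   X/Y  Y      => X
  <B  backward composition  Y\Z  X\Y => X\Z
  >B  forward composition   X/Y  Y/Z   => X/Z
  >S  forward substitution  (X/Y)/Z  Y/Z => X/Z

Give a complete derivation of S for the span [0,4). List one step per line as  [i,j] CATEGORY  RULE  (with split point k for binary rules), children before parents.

[0,4] S   <
  [0,2] S/NP   >B
    [0,1] "under" : S/N
    [1,2] "sent" : N/NP
  [2,4] S\(S/NP)   <
    [2,3] "near" : S
    [3,4] "on" : (S\(S/NP))\S

[0,1] S/N  lex  "under"
[1,2] N/NP  lex  "sent"
[0,2] S/NP  >B  k=1
[2,3] S  lex  "near"
[3,4] (S\(S/NP))\S  lex  "on"
[2,4] S\(S/NP)  <  k=3
[0,4] S  <  k=2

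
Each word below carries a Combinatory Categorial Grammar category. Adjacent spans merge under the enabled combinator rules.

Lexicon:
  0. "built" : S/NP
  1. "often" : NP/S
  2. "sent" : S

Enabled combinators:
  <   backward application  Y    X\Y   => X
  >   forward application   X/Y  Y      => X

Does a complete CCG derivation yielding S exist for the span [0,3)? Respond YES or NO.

YES

[0,3] S   >
  [0,1] "built" : S/NP
  [1,3] NP   >
    [1,2] "often" : NP/S
    [2,3] "sent" : S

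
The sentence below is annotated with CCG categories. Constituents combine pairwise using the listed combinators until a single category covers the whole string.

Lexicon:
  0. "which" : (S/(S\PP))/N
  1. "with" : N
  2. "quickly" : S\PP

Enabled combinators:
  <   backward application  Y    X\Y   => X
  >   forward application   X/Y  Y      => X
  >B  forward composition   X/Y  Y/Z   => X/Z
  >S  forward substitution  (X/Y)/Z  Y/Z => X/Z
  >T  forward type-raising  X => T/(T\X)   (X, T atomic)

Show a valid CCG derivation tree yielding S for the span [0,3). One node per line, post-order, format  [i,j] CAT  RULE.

[0,3] S   >
  [0,2] S/(S\PP)   >
    [0,1] "which" : (S/(S\PP))/N
    [1,2] "with" : N
  [2,3] "quickly" : S\PP

[0,1] (S/(S\PP))/N  lex  "which"
[1,2] N  lex  "with"
[0,2] S/(S\PP)  >  k=1
[2,3] S\PP  lex  "quickly"
[0,3] S  >  k=2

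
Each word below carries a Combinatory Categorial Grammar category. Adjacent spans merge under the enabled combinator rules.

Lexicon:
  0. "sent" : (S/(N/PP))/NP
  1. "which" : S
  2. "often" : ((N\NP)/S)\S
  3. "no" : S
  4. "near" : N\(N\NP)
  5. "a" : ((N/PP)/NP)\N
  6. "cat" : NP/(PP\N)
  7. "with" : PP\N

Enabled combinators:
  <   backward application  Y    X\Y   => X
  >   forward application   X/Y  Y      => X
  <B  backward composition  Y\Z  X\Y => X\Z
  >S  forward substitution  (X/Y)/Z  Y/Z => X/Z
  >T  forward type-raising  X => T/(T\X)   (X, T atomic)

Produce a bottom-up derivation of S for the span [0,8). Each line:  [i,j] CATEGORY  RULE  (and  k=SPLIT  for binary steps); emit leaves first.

[0,8] S   >
  [0,6] S/NP   >S
    [0,1] "sent" : (S/(N/PP))/NP
    [1,6] (N/PP)/NP   <
      [1,5] N   <
        [1,4] N\NP   >
          [1,3] (N\NP)/S   <
            [1,2] "which" : S
            [2,3] "often" : ((N\NP)/S)\S
          [3,4] "no" : S
        [4,5] "near" : N\(N\NP)
      [5,6] "a" : ((N/PP)/NP)\N
  [6,8] NP   >
    [6,7] "cat" : NP/(PP\N)
    [7,8] "with" : PP\N

[0,1] (S/(N/PP))/NP  lex  "sent"
[1,2] S  lex  "which"
[2,3] ((N\NP)/S)\S  lex  "often"
[1,3] (N\NP)/S  <  k=2
[3,4] S  lex  "no"
[1,4] N\NP  >  k=3
[4,5] N\(N\NP)  lex  "near"
[1,5] N  <  k=4
[5,6] ((N/PP)/NP)\N  lex  "a"
[1,6] (N/PP)/NP  <  k=5
[0,6] S/NP  >S  k=1
[6,7] NP/(PP\N)  lex  "cat"
[7,8] PP\N  lex  "with"
[6,8] NP  >  k=7
[0,8] S  >  k=6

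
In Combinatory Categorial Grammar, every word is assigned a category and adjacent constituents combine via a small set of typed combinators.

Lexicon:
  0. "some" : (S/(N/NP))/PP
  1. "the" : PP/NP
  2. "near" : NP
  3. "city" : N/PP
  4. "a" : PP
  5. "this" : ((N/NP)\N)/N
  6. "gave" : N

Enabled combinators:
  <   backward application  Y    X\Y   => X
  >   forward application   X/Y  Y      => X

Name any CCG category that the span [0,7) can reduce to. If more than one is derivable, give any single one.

S

[0,7] S   >
  [0,3] S/(N/NP)   >
    [0,1] "some" : (S/(N/NP))/PP
    [1,3] PP   >
      [1,2] "the" : PP/NP
      [2,3] "near" : NP
  [3,7] N/NP   <
    [3,5] N   >
      [3,4] "city" : N/PP
      [4,5] "a" : PP
    [5,7] (N/NP)\N   >
      [5,6] "this" : ((N/NP)\N)/N
      [6,7] "gave" : N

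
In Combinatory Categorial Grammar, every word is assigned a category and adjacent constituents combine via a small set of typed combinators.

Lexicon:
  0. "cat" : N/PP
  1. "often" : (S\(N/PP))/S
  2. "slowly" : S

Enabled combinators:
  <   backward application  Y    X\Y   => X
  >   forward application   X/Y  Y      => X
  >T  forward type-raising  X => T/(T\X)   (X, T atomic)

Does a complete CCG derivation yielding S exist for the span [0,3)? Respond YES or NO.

[0,3] S   <
  [0,1] "cat" : N/PP
  [1,3] S\(N/PP)   >
    [1,2] "often" : (S\(N/PP))/S
    [2,3] "slowly" : S

YES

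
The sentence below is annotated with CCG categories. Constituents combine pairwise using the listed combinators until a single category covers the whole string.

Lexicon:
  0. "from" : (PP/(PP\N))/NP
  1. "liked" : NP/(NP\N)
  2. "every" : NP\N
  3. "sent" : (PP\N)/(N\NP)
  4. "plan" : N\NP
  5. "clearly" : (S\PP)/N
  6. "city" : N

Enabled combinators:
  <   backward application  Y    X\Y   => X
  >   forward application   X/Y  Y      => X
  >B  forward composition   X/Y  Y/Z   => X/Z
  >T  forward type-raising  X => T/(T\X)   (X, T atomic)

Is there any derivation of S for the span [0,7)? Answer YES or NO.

YES

[0,7] S   <
  [0,5] PP   >
    [0,3] PP/(PP\N)   >
      [0,1] "from" : (PP/(PP\N))/NP
      [1,3] NP   >
        [1,2] "liked" : NP/(NP\N)
        [2,3] "every" : NP\N
    [3,5] PP\N   >
      [3,4] "sent" : (PP\N)/(N\NP)
      [4,5] "plan" : N\NP
  [5,7] S\PP   >
    [5,6] "clearly" : (S\PP)/N
    [6,7] "city" : N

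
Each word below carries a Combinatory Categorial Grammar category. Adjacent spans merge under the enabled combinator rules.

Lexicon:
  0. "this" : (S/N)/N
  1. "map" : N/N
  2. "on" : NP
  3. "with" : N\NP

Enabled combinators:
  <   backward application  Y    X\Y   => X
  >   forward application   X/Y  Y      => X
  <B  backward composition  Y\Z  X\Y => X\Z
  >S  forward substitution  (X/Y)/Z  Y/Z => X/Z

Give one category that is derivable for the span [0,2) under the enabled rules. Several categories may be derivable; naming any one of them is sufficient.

[0,4] S   >
  [0,2] S/N   >S
    [0,1] "this" : (S/N)/N
    [1,2] "map" : N/N
  [2,4] N   <
    [2,3] "on" : NP
    [3,4] "with" : N\NP

S/N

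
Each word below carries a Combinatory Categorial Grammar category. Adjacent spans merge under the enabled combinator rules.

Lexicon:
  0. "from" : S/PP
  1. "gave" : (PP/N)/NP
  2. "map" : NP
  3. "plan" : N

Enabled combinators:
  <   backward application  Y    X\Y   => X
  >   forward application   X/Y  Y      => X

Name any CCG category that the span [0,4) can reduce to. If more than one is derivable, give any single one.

S

[0,4] S   >
  [0,1] "from" : S/PP
  [1,4] PP   >
    [1,3] PP/N   >
      [1,2] "gave" : (PP/N)/NP
      [2,3] "map" : NP
    [3,4] "plan" : N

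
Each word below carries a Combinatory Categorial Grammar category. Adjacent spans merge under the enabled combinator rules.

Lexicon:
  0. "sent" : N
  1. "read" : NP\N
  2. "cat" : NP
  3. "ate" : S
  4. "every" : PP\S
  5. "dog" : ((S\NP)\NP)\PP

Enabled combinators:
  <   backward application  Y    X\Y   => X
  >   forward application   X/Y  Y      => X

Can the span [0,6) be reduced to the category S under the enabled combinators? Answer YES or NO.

YES

[0,6] S   <
  [0,2] NP   <
    [0,1] "sent" : N
    [1,2] "read" : NP\N
  [2,6] S\NP   <
    [2,3] "cat" : NP
    [3,6] (S\NP)\NP   <
      [3,5] PP   <
        [3,4] "ate" : S
        [4,5] "every" : PP\S
      [5,6] "dog" : ((S\NP)\NP)\PP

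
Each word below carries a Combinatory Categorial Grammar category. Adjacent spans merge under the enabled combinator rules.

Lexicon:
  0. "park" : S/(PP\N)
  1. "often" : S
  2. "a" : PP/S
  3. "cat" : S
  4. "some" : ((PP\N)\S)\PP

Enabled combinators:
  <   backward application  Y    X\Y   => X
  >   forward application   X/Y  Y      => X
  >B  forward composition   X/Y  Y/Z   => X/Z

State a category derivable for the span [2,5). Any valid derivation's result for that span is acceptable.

[0,5] S   >
  [0,1] "park" : S/(PP\N)
  [1,5] PP\N   <
    [1,2] "often" : S
    [2,5] (PP\N)\S   <
      [2,4] PP   >
        [2,3] "a" : PP/S
        [3,4] "cat" : S
      [4,5] "some" : ((PP\N)\S)\PP

(PP\N)\S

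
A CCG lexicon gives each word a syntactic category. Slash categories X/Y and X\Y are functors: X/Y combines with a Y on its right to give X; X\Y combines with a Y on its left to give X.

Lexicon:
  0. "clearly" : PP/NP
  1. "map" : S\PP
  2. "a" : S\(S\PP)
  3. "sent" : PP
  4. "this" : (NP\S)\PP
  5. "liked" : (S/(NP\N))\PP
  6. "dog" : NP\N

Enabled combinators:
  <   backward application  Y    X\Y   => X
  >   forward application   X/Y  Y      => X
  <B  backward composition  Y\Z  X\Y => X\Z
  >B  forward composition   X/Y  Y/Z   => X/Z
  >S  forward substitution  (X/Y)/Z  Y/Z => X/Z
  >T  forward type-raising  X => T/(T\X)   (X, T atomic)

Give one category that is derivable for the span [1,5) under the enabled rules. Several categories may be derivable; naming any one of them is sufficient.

NP

[0,7] S   >
  [0,6] S/(NP\N)   <
    [0,5] PP   >
      [0,1] "clearly" : PP/NP
      [1,5] NP   <
        [1,3] S   <
          [1,2] "map" : S\PP
          [2,3] "a" : S\(S\PP)
        [3,5] NP\S   <
          [3,4] "sent" : PP
          [4,5] "this" : (NP\S)\PP
    [5,6] "liked" : (S/(NP\N))\PP
  [6,7] "dog" : NP\N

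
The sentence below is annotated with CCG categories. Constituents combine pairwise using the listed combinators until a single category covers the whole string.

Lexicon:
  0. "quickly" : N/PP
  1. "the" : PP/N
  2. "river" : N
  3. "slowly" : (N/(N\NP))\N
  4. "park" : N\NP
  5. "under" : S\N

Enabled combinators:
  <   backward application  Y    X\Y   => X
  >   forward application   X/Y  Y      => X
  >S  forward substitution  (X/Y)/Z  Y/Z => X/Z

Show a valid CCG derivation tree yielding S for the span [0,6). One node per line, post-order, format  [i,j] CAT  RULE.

[0,6] S   <
  [0,5] N   >
    [0,1] "quickly" : N/PP
    [1,5] PP   >
      [1,2] "the" : PP/N
      [2,5] N   >
        [2,4] N/(N\NP)   <
          [2,3] "river" : N
          [3,4] "slowly" : (N/(N\NP))\N
        [4,5] "park" : N\NP
  [5,6] "under" : S\N

[0,1] N/PP  lex  "quickly"
[1,2] PP/N  lex  "the"
[2,3] N  lex  "river"
[3,4] (N/(N\NP))\N  lex  "slowly"
[2,4] N/(N\NP)  <  k=3
[4,5] N\NP  lex  "park"
[2,5] N  >  k=4
[1,5] PP  >  k=2
[0,5] N  >  k=1
[5,6] S\N  lex  "under"
[0,6] S  <  k=5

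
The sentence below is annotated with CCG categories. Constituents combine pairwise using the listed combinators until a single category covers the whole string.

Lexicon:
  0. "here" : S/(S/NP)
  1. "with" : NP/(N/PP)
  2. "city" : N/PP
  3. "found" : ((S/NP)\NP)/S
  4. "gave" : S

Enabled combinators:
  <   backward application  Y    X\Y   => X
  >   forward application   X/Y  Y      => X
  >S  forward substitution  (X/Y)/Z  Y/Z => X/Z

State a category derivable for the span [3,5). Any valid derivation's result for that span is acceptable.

(S/NP)\NP

[0,5] S   >
  [0,1] "here" : S/(S/NP)
  [1,5] S/NP   <
    [1,3] NP   >
      [1,2] "with" : NP/(N/PP)
      [2,3] "city" : N/PP
    [3,5] (S/NP)\NP   >
      [3,4] "found" : ((S/NP)\NP)/S
      [4,5] "gave" : S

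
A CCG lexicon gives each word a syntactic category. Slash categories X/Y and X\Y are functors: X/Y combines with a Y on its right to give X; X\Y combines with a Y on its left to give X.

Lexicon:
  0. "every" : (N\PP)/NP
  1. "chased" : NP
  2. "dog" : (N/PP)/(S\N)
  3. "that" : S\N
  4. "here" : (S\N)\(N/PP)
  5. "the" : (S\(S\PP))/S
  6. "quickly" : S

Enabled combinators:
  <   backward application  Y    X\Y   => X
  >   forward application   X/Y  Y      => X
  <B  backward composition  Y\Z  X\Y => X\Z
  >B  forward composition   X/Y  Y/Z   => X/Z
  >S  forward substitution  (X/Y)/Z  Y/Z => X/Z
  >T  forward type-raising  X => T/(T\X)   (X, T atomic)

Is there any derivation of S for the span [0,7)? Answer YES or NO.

[0,7] S   <
  [0,5] S\PP   <B
    [0,2] N\PP   >
      [0,1] "every" : (N\PP)/NP
      [1,2] "chased" : NP
    [2,5] S\N   <
      [2,4] N/PP   >
        [2,3] "dog" : (N/PP)/(S\N)
        [3,4] "that" : S\N
      [4,5] "here" : (S\N)\(N/PP)
  [5,7] S\(S\PP)   >
    [5,6] "the" : (S\(S\PP))/S
    [6,7] "quickly" : S

YES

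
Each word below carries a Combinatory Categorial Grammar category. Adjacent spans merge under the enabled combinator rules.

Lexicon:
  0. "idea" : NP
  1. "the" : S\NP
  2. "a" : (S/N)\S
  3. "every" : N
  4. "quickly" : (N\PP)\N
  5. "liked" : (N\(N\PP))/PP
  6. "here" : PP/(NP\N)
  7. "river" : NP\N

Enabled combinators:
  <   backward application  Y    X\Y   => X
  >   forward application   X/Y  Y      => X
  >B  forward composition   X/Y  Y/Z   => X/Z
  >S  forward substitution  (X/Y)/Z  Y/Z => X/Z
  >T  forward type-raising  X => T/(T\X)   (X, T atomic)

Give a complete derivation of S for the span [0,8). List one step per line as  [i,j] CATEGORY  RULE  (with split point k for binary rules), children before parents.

[0,8] S   >
  [0,3] S/N   <
    [0,2] S   >
      [0,1] S/(S\NP)   >T
        [0,1] "idea" : NP
      [1,2] "the" : S\NP
    [2,3] "a" : (S/N)\S
  [3,8] N   <
    [3,5] N\PP   <
      [3,4] "every" : N
      [4,5] "quickly" : (N\PP)\N
    [5,8] N\(N\PP)   >
      [5,6] "liked" : (N\(N\PP))/PP
      [6,8] PP   >
        [6,7] "here" : PP/(NP\N)
        [7,8] "river" : NP\N

[0,1] NP  lex  "idea"
[0,1] S/(S\NP)  >T
[1,2] S\NP  lex  "the"
[0,2] S  >  k=1
[2,3] (S/N)\S  lex  "a"
[0,3] S/N  <  k=2
[3,4] N  lex  "every"
[4,5] (N\PP)\N  lex  "quickly"
[3,5] N\PP  <  k=4
[5,6] (N\(N\PP))/PP  lex  "liked"
[6,7] PP/(NP\N)  lex  "here"
[7,8] NP\N  lex  "river"
[6,8] PP  >  k=7
[5,8] N\(N\PP)  >  k=6
[3,8] N  <  k=5
[0,8] S  >  k=3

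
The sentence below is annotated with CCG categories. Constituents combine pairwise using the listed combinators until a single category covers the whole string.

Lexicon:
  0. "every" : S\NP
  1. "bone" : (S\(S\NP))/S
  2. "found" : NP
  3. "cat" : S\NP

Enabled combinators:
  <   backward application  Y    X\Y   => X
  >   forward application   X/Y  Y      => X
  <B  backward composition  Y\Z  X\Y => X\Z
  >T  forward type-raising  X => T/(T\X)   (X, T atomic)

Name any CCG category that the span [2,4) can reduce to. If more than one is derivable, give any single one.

[0,4] S   <
  [0,1] "every" : S\NP
  [1,4] S\(S\NP)   >
    [1,2] "bone" : (S\(S\NP))/S
    [2,4] S   >
      [2,3] S/(S\NP)   >T
        [2,3] "found" : NP
      [3,4] "cat" : S\NP

S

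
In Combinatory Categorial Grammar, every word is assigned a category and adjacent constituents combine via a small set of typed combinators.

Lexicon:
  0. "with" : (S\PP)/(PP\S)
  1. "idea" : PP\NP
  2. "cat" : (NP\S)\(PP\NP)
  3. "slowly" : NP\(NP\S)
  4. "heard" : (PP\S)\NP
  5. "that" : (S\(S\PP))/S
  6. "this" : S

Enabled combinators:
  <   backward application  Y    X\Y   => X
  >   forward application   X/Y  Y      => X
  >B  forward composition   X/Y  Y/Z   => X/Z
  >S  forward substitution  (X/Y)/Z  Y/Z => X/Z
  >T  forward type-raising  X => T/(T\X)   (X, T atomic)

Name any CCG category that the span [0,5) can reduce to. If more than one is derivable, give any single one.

S\PP

[0,7] S   <
  [0,5] S\PP   >
    [0,1] "with" : (S\PP)/(PP\S)
    [1,5] PP\S   <
      [1,4] NP   <
        [1,3] NP\S   <
          [1,2] "idea" : PP\NP
          [2,3] "cat" : (NP\S)\(PP\NP)
        [3,4] "slowly" : NP\(NP\S)
      [4,5] "heard" : (PP\S)\NP
  [5,7] S\(S\PP)   >
    [5,6] "that" : (S\(S\PP))/S
    [6,7] "this" : S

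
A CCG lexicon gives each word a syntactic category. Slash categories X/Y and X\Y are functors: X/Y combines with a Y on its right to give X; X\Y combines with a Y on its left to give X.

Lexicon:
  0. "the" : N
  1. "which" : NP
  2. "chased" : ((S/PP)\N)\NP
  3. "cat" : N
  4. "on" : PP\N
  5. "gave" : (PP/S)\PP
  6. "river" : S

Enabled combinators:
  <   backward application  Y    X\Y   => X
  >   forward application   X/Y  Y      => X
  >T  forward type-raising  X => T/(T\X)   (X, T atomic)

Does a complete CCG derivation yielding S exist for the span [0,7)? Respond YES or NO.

YES

[0,7] S   >
  [0,3] S/PP   <
    [0,1] "the" : N
    [1,3] (S/PP)\N   <
      [1,2] "which" : NP
      [2,3] "chased" : ((S/PP)\N)\NP
  [3,7] PP   >
    [3,6] PP/S   <
      [3,5] PP   >
        [3,4] PP/(PP\N)   >T
          [3,4] "cat" : N
        [4,5] "on" : PP\N
      [5,6] "gave" : (PP/S)\PP
    [6,7] "river" : S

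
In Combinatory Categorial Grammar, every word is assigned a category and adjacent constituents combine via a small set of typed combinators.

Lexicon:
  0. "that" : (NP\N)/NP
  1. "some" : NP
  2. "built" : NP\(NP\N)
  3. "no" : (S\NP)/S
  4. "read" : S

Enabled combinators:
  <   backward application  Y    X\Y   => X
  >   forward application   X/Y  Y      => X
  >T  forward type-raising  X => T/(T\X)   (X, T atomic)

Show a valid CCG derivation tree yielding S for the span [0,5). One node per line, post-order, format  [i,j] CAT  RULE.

[0,5] S   <
  [0,3] NP   <
    [0,2] NP\N   >
      [0,1] "that" : (NP\N)/NP
      [1,2] "some" : NP
    [2,3] "built" : NP\(NP\N)
  [3,5] S\NP   >
    [3,4] "no" : (S\NP)/S
    [4,5] "read" : S

[0,1] (NP\N)/NP  lex  "that"
[1,2] NP  lex  "some"
[0,2] NP\N  >  k=1
[2,3] NP\(NP\N)  lex  "built"
[0,3] NP  <  k=2
[3,4] (S\NP)/S  lex  "no"
[4,5] S  lex  "read"
[3,5] S\NP  >  k=4
[0,5] S  <  k=3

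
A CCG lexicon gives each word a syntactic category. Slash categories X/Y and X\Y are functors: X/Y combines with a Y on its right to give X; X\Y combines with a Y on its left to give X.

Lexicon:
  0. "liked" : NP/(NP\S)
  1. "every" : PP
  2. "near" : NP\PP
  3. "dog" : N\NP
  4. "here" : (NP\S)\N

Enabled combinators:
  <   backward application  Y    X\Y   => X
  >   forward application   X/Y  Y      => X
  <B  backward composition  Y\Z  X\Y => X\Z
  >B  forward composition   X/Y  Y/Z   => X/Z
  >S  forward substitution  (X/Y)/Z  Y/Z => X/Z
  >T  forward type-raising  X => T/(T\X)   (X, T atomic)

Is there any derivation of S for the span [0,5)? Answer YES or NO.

NO

NP/(NP\S) PP NP\PP N\NP (NP\S)\N
CKY chart[0,5] = {N/(N\NP), NP, NP/(NP\NP), PP/(PP\NP), S/(S\NP)}; S ∉ chart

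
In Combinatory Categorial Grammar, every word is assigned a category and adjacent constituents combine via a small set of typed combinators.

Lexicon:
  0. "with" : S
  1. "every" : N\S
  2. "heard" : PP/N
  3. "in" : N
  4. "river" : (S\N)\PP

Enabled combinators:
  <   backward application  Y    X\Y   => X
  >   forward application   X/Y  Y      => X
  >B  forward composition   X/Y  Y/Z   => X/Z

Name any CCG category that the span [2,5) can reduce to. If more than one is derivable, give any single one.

S\N

[0,5] S   <
  [0,2] N   <
    [0,1] "with" : S
    [1,2] "every" : N\S
  [2,5] S\N   <
    [2,4] PP   >
      [2,3] "heard" : PP/N
      [3,4] "in" : N
    [4,5] "river" : (S\N)\PP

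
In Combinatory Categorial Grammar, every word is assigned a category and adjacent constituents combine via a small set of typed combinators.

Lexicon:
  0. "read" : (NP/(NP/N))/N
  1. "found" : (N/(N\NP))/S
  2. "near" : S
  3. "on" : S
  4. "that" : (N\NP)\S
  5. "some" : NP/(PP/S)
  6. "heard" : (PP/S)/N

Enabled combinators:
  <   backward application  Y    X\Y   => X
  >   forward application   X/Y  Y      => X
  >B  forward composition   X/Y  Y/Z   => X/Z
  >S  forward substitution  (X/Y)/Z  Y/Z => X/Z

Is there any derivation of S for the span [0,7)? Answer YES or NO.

(NP/(NP/N))/N (N/(N\NP))/S S S (N\NP)\S NP/(PP/S) (PP/S)/N
CKY chart[0,7] = {NP}; S ∉ chart

NO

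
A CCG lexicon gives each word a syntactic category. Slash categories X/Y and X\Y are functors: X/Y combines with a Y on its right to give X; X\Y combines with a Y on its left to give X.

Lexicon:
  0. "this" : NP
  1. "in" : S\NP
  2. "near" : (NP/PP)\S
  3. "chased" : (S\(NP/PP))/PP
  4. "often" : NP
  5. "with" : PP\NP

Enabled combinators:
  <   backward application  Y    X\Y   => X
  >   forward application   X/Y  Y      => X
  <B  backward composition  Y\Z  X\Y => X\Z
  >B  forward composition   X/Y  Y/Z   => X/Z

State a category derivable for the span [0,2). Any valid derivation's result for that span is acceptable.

S

[0,6] S   <
  [0,3] NP/PP   <
    [0,2] S   <
      [0,1] "this" : NP
      [1,2] "in" : S\NP
    [2,3] "near" : (NP/PP)\S
  [3,6] S\(NP/PP)   >
    [3,4] "chased" : (S\(NP/PP))/PP
    [4,6] PP   <
      [4,5] "often" : NP
      [5,6] "with" : PP\NP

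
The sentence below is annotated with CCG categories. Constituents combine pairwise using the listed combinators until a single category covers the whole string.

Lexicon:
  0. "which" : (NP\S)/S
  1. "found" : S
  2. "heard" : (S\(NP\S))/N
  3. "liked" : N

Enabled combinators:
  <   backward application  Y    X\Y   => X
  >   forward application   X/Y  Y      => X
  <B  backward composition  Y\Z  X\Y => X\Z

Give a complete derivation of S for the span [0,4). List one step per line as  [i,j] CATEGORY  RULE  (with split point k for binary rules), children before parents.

[0,1] (NP\S)/S  lex  "which"
[1,2] S  lex  "found"
[0,2] NP\S  >  k=1
[2,3] (S\(NP\S))/N  lex  "heard"
[3,4] N  lex  "liked"
[2,4] S\(NP\S)  >  k=3
[0,4] S  <  k=2

[0,4] S   <
  [0,2] NP\S   >
    [0,1] "which" : (NP\S)/S
    [1,2] "found" : S
  [2,4] S\(NP\S)   >
    [2,3] "heard" : (S\(NP\S))/N
    [3,4] "liked" : N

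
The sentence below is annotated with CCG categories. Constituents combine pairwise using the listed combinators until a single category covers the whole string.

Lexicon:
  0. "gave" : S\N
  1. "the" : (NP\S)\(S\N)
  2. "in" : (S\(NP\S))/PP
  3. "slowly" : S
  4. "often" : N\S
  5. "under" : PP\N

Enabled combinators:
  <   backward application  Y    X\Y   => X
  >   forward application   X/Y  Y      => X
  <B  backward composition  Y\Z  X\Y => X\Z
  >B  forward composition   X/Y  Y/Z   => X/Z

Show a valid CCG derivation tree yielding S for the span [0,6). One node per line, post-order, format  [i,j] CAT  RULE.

[0,1] S\N  lex  "gave"
[1,2] (NP\S)\(S\N)  lex  "the"
[0,2] NP\S  <  k=1
[2,3] (S\(NP\S))/PP  lex  "in"
[3,4] S  lex  "slowly"
[4,5] N\S  lex  "often"
[5,6] PP\N  lex  "under"
[4,6] PP\S  <B  k=5
[3,6] PP  <  k=4
[2,6] S\(NP\S)  >  k=3
[0,6] S  <  k=2

[0,6] S   <
  [0,2] NP\S   <
    [0,1] "gave" : S\N
    [1,2] "the" : (NP\S)\(S\N)
  [2,6] S\(NP\S)   >
    [2,3] "in" : (S\(NP\S))/PP
    [3,6] PP   <
      [3,4] "slowly" : S
      [4,6] PP\S   <B
        [4,5] "often" : N\S
        [5,6] "under" : PP\N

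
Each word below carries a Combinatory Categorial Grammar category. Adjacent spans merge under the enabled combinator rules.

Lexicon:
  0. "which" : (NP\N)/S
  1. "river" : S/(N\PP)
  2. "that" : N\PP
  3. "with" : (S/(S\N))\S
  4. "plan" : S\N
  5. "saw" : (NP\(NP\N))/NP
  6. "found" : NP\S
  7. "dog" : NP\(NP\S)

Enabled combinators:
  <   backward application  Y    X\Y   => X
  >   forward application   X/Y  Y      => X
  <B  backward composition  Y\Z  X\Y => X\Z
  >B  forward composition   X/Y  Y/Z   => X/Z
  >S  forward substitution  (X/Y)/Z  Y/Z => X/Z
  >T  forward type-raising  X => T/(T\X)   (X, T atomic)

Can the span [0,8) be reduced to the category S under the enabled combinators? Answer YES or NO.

NO

(NP\N)/S S/(N\PP) N\PP (S/(S\N))\S S\N (NP\(NP\N))/NP NP\S NP\(NP\S)
CKY chart[0,8] = {N/(N\NP), NP, NP/(NP\NP), PP/(PP\NP), S/(S\NP)}; S ∉ chart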